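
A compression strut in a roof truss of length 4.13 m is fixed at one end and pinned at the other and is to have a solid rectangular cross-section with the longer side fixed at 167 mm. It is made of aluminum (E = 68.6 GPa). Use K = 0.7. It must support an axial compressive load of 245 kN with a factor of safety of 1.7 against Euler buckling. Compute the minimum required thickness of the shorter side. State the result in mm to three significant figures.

Required P_cr = n·P = 1.7 × 245 = 416.5 kN
L_e = K·L = 0.7 × 4.13 = 2.891 m
Required I = P_cr·L_e²/(π²E) = 4.165×10^5 × 2.891² / (π² × 6.86×10^10) = 5.141×10^-6 m⁴
I_req = 5.141×10^6 mm⁴
Rectangle, weak axis: I_min = h·b³/12 with h = 167 mm fixed  ⇒  b = (12I/h)^(1/3) = 71.8 mm

b ≈ 71.8 mm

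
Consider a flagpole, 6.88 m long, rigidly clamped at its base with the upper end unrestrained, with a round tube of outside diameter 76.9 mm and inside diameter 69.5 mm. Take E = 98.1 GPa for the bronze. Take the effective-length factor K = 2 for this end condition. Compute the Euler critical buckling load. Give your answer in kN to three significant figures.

d_o = 76.9 mm, d_i = 69.5 mm
I = π(d_o⁴ − d_i⁴)/64 = π(76.9⁴ − 69.50⁴)/64 = 5.714×10^5 mm⁴
I = 5.714×10^5 mm⁴ = 5.714×10^-7 m⁴
Effective length L_e = K·L = 2 × 6.88 = 13.76 m
P_cr = π²EI / L_e² = π² × 98.1×10⁹ × 5.714×10^-7 / 13.76² = 2.922×10^3 N

P_cr ≈ 2.92 kN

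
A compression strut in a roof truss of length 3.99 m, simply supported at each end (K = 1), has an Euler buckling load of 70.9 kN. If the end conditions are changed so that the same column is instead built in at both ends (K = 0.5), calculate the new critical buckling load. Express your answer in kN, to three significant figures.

P_cr ∝ 1/K², so P_cr,new = P_cr,old × (K_old/K_new)² = 70.9 × (1/0.5)²
= 70.9 × 4.000 = 284 kN

P_cr ≈ 284 kN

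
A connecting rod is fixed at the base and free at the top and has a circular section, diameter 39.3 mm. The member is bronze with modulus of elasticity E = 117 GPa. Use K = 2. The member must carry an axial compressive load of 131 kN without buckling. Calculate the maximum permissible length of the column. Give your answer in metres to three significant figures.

L_max ≈ 0.508 m

I = πd⁴/64 = π×39.3⁴/64 = 1.171×10^5 mm⁴
I = 1.171×10^-7 m⁴
At the buckling limit P_cr = P = 1.310×10^5 N
From P_cr = π²EI/(K·L)²:  L = (1/K)·√(π²EI/P_cr) = (1/2)·√(π²×1.17×10^11×1.171×10^-7/1.310×10^5)
L = 0.508 m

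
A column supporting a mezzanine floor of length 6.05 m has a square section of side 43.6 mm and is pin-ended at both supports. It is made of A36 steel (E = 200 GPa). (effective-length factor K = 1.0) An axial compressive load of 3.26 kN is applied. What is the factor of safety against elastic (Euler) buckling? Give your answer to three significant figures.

I = a⁴/12 = 43.6⁴/12 = 3.011×10^5 mm⁴
I = 3.011×10^5 mm⁴ = 3.011×10^-7 m⁴
Effective length L_e = K·L = 1 × 6.05 = 6.050 m
P_cr = π²EI / L_e² = π² × 200×10⁹ × 3.011×10^-7 / 6.050² = 1.624×10^4 N
Factor of safety n = P_cr / P = 16.240 / 3.26 = 4.98

n ≈ 4.98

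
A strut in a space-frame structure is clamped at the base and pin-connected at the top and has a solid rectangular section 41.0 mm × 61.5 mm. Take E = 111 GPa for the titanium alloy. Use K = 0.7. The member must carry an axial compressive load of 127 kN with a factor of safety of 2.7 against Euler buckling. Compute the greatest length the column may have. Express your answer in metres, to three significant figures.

Buckling occurs about the weak axis: I_min = h·b³/12 with b = 41.0 mm (the shorter side).
I_min = 61.5×41.0³/12 = 3.532×10^5 mm⁴
I = 3.532×10^-7 m⁴
Required critical load P_cr = n·P = 2.7 × 127 = 342.9 kN = 3.429×10^5 N
From P_cr = π²EI/(K·L)²:  L = (1/K)·√(π²EI/P_cr) = (1/0.7)·√(π²×1.11×10^11×3.532×10^-7/3.429×10^5)
L = 1.52 m

L_max ≈ 1.52 m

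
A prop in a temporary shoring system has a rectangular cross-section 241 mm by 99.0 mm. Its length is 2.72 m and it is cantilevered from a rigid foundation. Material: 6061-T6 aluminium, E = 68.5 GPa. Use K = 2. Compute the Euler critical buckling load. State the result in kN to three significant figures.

Buckling occurs about the weak axis: I_min = h·b³/12 with b = 99.0 mm (the shorter side).
I_min = 241×99.0³/12 = 1.949×10^7 mm⁴
I = 1.949×10^7 mm⁴ = 1.949×10^-5 m⁴
Effective length L_e = K·L = 2 × 2.72 = 5.440 m
P_cr = π²EI / L_e² = π² × 68.5×10⁹ × 1.949×10^-5 / 5.440² = 4.452×10^5 N

P_cr ≈ 445 kN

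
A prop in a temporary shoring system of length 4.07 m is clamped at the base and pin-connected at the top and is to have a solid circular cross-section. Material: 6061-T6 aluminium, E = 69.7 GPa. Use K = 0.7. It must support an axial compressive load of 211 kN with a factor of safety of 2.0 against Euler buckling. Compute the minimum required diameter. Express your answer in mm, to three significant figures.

Required P_cr = n·P = 2.0 × 211 = 422.0 kN
L_e = K·L = 0.7 × 4.07 = 2.849 m
Required I = P_cr·L_e²/(π²E) = 4.220×10^5 × 2.849² / (π² × 6.97×10^10) = 4.979×10^-6 m⁴
I_req = 4.979×10^6 mm⁴
Solid circle: I = πd⁴/64  ⇒  d = (64I/π)^(1/4) = (64×4.979×10^6/π)^(1/4) = 100 mm

d ≈ 100 mm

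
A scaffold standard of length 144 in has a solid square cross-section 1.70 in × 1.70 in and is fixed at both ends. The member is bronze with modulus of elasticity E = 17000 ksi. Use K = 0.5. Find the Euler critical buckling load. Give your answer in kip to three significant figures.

I = a⁴/12 = 1.70⁴/12 = 0.6960 in⁴
Effective length L_e = K·L = 0.5 × 144 = 72.00 in
P_cr = π²EI / L_e² = π² × 17000×10³ × 0.6960 / 72.00² = 2.253×10^4 lb

P_cr ≈ 22.5 kip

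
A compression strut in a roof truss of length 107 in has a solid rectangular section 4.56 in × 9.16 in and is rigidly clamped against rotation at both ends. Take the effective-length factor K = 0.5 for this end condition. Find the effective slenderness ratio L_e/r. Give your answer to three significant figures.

For a rectangle r_min = b/√12 = 4.56/√12 = 1.316 in
L_e = K·L = 0.5 × 107 = 53.50 in
λ = L_e / r_min = 53.500 / 1.316 = 40.6

λ ≈ 40.6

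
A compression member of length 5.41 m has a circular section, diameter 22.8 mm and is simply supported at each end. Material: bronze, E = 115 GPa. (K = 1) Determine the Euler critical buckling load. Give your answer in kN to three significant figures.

I = πd⁴/64 = π×22.8⁴/64 = 1.327×10^4 mm⁴
I = 1.327×10^4 mm⁴ = 1.327×10^-8 m⁴
Effective length L_e = K·L = 1 × 5.41 = 5.410 m
P_cr = π²EI / L_e² = π² × 115×10⁹ × 1.327×10^-8 / 5.410² = 514.4 N

P_cr ≈ 0.514 kN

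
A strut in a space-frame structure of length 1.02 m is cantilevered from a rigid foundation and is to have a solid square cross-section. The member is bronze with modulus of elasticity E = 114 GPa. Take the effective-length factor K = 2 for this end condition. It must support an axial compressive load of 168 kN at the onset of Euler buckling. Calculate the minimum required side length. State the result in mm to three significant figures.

L_e = K·L = 2 × 1.02 = 2.040 m
Required I = P_cr·L_e²/(π²E) = 1.680×10^5 × 2.040² / (π² × 1.14×10^11) = 6.214×10^-7 m⁴
I_req = 6.214×10^5 mm⁴
Solid square: I = a⁴/12  ⇒  a = (12I)^(1/4) = (12×6.214×10^5)^(1/4) = 52.3 mm

a ≈ 52.3 mm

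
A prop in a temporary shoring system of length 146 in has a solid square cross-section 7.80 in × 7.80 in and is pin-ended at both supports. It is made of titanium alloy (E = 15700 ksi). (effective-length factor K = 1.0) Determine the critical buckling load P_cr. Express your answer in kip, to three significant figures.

P_cr ≈ 2240 kip

I = a⁴/12 = 7.80⁴/12 = 308.5 in⁴
Effective length L_e = K·L = 1 × 146 = 146.0 in
P_cr = π²EI / L_e² = π² × 15700×10³ × 308.5 / 146.0² = 2.242×10^6 lb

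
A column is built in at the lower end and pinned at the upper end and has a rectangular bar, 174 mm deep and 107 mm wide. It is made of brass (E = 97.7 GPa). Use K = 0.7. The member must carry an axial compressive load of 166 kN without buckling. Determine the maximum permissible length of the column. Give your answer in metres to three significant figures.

L_max ≈ 14.5 m

Buckling occurs about the weak axis: I_min = h·b³/12 with b = 107 mm (the shorter side).
I_min = 174×107³/12 = 1.776×10^7 mm⁴
I = 1.776×10^-5 m⁴
At the buckling limit P_cr = P = 1.660×10^5 N
From P_cr = π²EI/(K·L)²:  L = (1/K)·√(π²EI/P_cr) = (1/0.7)·√(π²×9.77×10^10×1.776×10^-5/1.660×10^5)
L = 14.5 m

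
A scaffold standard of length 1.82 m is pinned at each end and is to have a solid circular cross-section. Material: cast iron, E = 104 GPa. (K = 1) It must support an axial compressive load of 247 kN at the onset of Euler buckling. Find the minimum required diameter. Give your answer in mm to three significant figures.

d ≈ 63.5 mm

L_e = K·L = 1 × 1.82 = 1.820 m
Required I = P_cr·L_e²/(π²E) = 2.470×10^5 × 1.820² / (π² × 1.04×10^11) = 7.971×10^-7 m⁴
I_req = 7.971×10^5 mm⁴
Solid circle: I = πd⁴/64  ⇒  d = (64I/π)^(1/4) = (64×7.971×10^5/π)^(1/4) = 63.5 mm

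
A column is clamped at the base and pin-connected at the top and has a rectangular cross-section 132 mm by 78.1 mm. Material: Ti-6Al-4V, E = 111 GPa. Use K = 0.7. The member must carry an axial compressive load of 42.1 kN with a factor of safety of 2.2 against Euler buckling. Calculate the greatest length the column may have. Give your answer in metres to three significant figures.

Buckling occurs about the weak axis: I_min = h·b³/12 with b = 78.1 mm (the shorter side).
I_min = 132×78.1³/12 = 5.240×10^6 mm⁴
I = 5.240×10^-6 m⁴
Required critical load P_cr = n·P = 2.2 × 42.1 = 92.62 kN = 9.262×10^4 N
From P_cr = π²EI/(K·L)²:  L = (1/K)·√(π²EI/P_cr) = (1/0.7)·√(π²×1.11×10^11×5.240×10^-6/9.262×10^4)
L = 11.2 m

L_max ≈ 11.2 m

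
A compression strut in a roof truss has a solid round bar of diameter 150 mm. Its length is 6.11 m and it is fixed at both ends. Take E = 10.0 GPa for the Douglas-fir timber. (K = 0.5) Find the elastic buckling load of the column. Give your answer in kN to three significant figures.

P_cr ≈ 263 kN

I = πd⁴/64 = π×150⁴/64 = 2.485×10^7 mm⁴
I = 2.485×10^7 mm⁴ = 2.485×10^-5 m⁴
Effective length L_e = K·L = 0.5 × 6.11 = 3.055 m
P_cr = π²EI / L_e² = π² × 10.0×10⁹ × 2.485×10^-5 / 3.055² = 2.628×10^5 N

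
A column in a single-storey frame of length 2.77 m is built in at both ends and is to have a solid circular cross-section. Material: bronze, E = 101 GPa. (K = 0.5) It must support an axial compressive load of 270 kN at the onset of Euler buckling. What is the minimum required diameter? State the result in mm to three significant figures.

d ≈ 57.0 mm

L_e = K·L = 0.5 × 2.77 = 1.385 m
Required I = P_cr·L_e²/(π²E) = 2.700×10^5 × 1.385² / (π² × 1.01×10^11) = 5.196×10^-7 m⁴
I_req = 5.196×10^5 mm⁴
Solid circle: I = πd⁴/64  ⇒  d = (64I/π)^(1/4) = (64×5.196×10^5/π)^(1/4) = 57.0 mm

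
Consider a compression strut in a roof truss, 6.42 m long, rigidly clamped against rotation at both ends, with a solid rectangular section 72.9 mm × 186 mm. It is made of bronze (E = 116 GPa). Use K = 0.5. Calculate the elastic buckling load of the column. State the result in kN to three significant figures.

Buckling occurs about the weak axis: I_min = h·b³/12 with b = 72.9 mm (the shorter side).
I_min = 186×72.9³/12 = 6.005×10^6 mm⁴
I = 6.005×10^6 mm⁴ = 6.005×10^-6 m⁴
Effective length L_e = K·L = 0.5 × 6.42 = 3.210 m
P_cr = π²EI / L_e² = π² × 116×10⁹ × 6.005×10^-6 / 3.210² = 6.672×10^5 N

P_cr ≈ 667 kN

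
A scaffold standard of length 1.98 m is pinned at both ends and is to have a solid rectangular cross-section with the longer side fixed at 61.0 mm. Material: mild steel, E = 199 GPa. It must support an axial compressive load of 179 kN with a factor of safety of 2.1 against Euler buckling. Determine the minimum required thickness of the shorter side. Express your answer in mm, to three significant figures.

b ≈ 52.8 mm

Required P_cr = n·P = 2.1 × 179 = 375.9 kN
L_e = K·L = 1 × 1.98 = 1.980 m
Required I = P_cr·L_e²/(π²E) = 3.759×10^5 × 1.980² / (π² × 1.99×10^11) = 7.503×10^-7 m⁴
I_req = 7.503×10^5 mm⁴
Rectangle, weak axis: I_min = h·b³/12 with h = 61.0 mm fixed  ⇒  b = (12I/h)^(1/3) = 52.8 mm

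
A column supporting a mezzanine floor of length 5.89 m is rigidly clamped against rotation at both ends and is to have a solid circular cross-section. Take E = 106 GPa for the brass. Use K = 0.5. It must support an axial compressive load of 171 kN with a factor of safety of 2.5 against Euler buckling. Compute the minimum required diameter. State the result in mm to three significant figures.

Required P_cr = n·P = 2.5 × 171 = 427.5 kN
L_e = K·L = 0.5 × 5.89 = 2.945 m
Required I = P_cr·L_e²/(π²E) = 4.275×10^5 × 2.945² / (π² × 1.06×10^11) = 3.544×10^-6 m⁴
I_req = 3.544×10^6 mm⁴
Solid circle: I = πd⁴/64  ⇒  d = (64I/π)^(1/4) = (64×3.544×10^6/π)^(1/4) = 92.2 mm

d ≈ 92.2 mm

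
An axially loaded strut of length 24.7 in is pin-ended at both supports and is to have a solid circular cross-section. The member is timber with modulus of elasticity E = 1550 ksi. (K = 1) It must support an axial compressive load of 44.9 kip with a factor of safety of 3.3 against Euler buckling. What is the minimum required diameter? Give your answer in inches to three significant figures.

d ≈ 3.31 in

Required P_cr = n·P = 3.3 × 44.9 = 148.2 kip
L_e = K·L = 1 × 24.7 = 24.70 in
Required I = P_cr·L_e²/(π²E) = 1.482×10^5 × 24.70² / (π² × 1.55×10^6) = 5.909 in⁴
Solid circle: I = πd⁴/64  ⇒  d = (64I/π)^(1/4) = (64×5.909/π)^(1/4) = 3.31 in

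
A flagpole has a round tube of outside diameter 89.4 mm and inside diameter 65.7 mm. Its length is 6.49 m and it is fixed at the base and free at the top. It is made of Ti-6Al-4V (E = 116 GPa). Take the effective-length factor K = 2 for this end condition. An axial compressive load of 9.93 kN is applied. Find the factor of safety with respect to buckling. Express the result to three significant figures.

d_o = 89.4 mm, d_i = 65.7 mm
I = π(d_o⁴ − d_i⁴)/64 = π(89.4⁴ − 65.70⁴)/64 = 2.221×10^6 mm⁴
I = 2.221×10^6 mm⁴ = 2.221×10^-6 m⁴
Effective length L_e = K·L = 2 × 6.49 = 12.98 m
P_cr = π²EI / L_e² = π² × 116×10⁹ × 2.221×10^-6 / 12.98² = 1.509×10^4 N
Factor of safety n = P_cr / P = 15.092 / 9.93 = 1.52

n ≈ 1.52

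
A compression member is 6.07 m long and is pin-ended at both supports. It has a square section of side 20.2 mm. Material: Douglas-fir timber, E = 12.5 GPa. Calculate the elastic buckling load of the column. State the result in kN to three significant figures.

P_cr ≈ 0.0465 kN

I = a⁴/12 = 20.2⁴/12 = 1.387×10^4 mm⁴
I = 1.387×10^4 mm⁴ = 1.387×10^-8 m⁴
Effective length L_e = K·L = 1 × 6.07 = 6.070 m
P_cr = π²EI / L_e² = π² × 12.5×10⁹ × 1.387×10^-8 / 6.070² = 46.46 N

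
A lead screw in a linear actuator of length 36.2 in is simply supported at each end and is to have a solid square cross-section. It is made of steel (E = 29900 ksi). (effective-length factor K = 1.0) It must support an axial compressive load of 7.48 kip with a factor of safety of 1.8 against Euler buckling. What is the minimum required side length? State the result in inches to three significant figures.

a ≈ 0.920 in

Required P_cr = n·P = 1.8 × 7.48 = 13.46 kip
L_e = K·L = 1 × 36.2 = 36.20 in
Required I = P_cr·L_e²/(π²E) = 1.346×10^4 × 36.20² / (π² × 2.99×10^7) = 5.979×10^-2 in⁴
Solid square: I = a⁴/12  ⇒  a = (12I)^(1/4) = (12×5.979×10^-2)^(1/4) = 0.920 in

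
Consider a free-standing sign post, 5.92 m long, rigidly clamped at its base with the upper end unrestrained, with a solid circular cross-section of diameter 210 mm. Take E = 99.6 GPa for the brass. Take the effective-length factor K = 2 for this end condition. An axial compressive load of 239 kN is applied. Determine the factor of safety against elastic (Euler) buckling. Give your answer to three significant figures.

I = πd⁴/64 = π×210⁴/64 = 9.547×10^7 mm⁴
I = 9.547×10^7 mm⁴ = 9.547×10^-5 m⁴
Effective length L_e = K·L = 2 × 5.92 = 11.84 m
P_cr = π²EI / L_e² = π² × 99.6×10⁹ × 9.547×10^-5 / 11.84² = 6.694×10^5 N
Factor of safety n = P_cr / P = 669.43 / 239 = 2.80

n ≈ 2.80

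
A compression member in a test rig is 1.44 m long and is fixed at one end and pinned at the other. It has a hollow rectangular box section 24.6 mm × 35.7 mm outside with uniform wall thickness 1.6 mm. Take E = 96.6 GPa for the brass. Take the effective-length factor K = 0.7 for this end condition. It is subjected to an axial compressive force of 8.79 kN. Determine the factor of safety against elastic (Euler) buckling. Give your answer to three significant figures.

n ≈ 1.89

Inner dimensions: h_i = 35.7 − 2×1.6 = 32.50 mm, b_i = 24.6 − 2×1.6 = 21.40 mm
Weak-axis I_min = (h_o·b_o³ − h_i·b_i³)/12 with b_o = 24.6, b_i = 21.40 mm (shorter outer/inner sides).
I_min = (35.7×24.6³ − 32.50×21.40³)/12 = 1.775×10^4 mm⁴
I = 1.775×10^4 mm⁴ = 1.775×10^-8 m⁴
Effective length L_e = K·L = 0.7 × 1.44 = 1.008 m
P_cr = π²EI / L_e² = π² × 96.6×10⁹ × 1.775×10^-8 / 1.008² = 1.665×10^4 N
Factor of safety n = P_cr / P = 16.652 / 8.79 = 1.89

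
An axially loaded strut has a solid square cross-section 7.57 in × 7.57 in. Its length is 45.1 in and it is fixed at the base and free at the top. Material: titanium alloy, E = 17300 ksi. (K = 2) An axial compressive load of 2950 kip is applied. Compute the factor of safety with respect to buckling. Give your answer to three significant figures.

n ≈ 1.95

I = a⁴/12 = 7.57⁴/12 = 273.7 in⁴
Effective length L_e = K·L = 2 × 45.1 = 90.20 in
P_cr = π²EI / L_e² = π² × 17300×10³ × 273.7 / 90.20² = 5.743×10^6 lb
Factor of safety n = P_cr / P = 5743.0 / 2950 = 1.95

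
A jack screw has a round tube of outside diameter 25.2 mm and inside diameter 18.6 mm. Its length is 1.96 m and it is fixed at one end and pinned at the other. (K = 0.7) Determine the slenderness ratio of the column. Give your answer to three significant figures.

λ ≈ 175

d_o = 25.2 mm, d_i = 18.6 mm
I = π(d_o⁴ − d_i⁴)/64 = π(25.2⁴ − 18.60⁴)/64 = 1.392×10^4 mm⁴
A = 227.0 mm²;  r_min = √(I/A) = √(1.392×10^4/227.0) = 7.830 mm
L_e = K·L = 0.7 × 1.96 m = 1.372 m = 1372.0 mm
λ = L_e / r_min = 1372.0 / 7.830 = 175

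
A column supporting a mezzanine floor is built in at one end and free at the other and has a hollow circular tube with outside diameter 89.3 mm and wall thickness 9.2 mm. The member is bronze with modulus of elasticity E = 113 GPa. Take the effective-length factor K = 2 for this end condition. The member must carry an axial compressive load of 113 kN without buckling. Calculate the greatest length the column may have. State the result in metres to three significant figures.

L_max ≈ 2.15 m

Inner diameter d_i = 89.3 − 2×9.2 = 70.90 mm
I = π(d_o⁴ − d_i⁴)/64 = π(89.3⁴ − 70.90⁴)/64 = 1.881×10^6 mm⁴
I = 1.881×10^-6 m⁴
At the buckling limit P_cr = P = 1.130×10^5 N
From P_cr = π²EI/(K·L)²:  L = (1/K)·√(π²EI/P_cr) = (1/2)·√(π²×1.13×10^11×1.881×10^-6/1.130×10^5)
L = 2.15 m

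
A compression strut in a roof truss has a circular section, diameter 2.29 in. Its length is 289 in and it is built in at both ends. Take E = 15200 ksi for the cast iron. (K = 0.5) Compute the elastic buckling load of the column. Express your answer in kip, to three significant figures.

I = πd⁴/64 = π×2.29⁴/64 = 1.350 in⁴
Effective length L_e = K·L = 0.5 × 289 = 144.5 in
P_cr = π²EI / L_e² = π² × 15200×10³ × 1.350 / 144.5² = 9.699×10^3 lb

P_cr ≈ 9.70 kip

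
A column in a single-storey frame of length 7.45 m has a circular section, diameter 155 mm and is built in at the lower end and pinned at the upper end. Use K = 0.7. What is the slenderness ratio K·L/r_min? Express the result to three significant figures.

λ ≈ 135

For a solid circle r = d/4 = 155/4 = 38.75 mm
L_e = K·L = 0.7 × 7.45 m = 5.215 m = 5215.0 mm
λ = L_e / r_min = 5215.0 / 38.75 = 135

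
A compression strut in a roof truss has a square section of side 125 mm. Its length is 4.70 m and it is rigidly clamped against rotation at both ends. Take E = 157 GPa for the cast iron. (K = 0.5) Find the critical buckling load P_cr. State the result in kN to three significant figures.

P_cr ≈ 5710 kN

I = a⁴/12 = 125⁴/12 = 2.035×10^7 mm⁴
I = 2.035×10^7 mm⁴ = 2.035×10^-5 m⁴
Effective length L_e = K·L = 0.5 × 4.70 = 2.350 m
P_cr = π²EI / L_e² = π² × 157×10⁹ × 2.035×10^-5 / 2.350² = 5.709×10^6 N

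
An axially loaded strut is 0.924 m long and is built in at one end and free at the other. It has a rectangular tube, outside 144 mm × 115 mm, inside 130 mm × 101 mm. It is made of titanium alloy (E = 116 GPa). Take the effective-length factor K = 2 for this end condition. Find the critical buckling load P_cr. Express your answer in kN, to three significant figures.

Weak-axis I_min = (h_o·b_o³ − h_i·b_i³)/12 with b_o = 115, b_i = 101.0 mm (shorter outer/inner sides).
I_min = (144×115³ − 130.0×101.0³)/12 = 7.089×10^6 mm⁴
I = 7.089×10^6 mm⁴ = 7.089×10^-6 m⁴
Effective length L_e = K·L = 2 × 0.924 = 1.848 m
P_cr = π²EI / L_e² = π² × 116×10⁹ × 7.089×10^-6 / 1.848² = 2.376×10^6 N

P_cr ≈ 2380 kN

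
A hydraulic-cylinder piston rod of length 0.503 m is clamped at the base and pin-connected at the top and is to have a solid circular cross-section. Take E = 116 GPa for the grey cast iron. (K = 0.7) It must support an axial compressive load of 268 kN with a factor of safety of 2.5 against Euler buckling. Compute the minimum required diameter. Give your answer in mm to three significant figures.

Required P_cr = n·P = 2.5 × 268 = 670.0 kN
L_e = K·L = 0.7 × 0.503 = 0.3521 m
Required I = P_cr·L_e²/(π²E) = 6.700×10^5 × 0.3521² / (π² × 1.16×10^11) = 7.255×10^-8 m⁴
I_req = 7.255×10^4 mm⁴
Solid circle: I = πd⁴/64  ⇒  d = (64I/π)^(1/4) = (64×7.255×10^4/π)^(1/4) = 34.9 mm

d ≈ 34.9 mm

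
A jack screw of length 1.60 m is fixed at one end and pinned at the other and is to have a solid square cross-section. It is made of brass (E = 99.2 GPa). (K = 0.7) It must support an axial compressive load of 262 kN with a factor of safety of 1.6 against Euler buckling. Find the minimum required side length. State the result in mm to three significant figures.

Required P_cr = n·P = 1.6 × 262 = 419.2 kN
L_e = K·L = 0.7 × 1.60 = 1.120 m
Required I = P_cr·L_e²/(π²E) = 4.192×10^5 × 1.120² / (π² × 9.92×10^10) = 5.371×10^-7 m⁴
I_req = 5.371×10^5 mm⁴
Solid square: I = a⁴/12  ⇒  a = (12I)^(1/4) = (12×5.371×10^5)^(1/4) = 50.4 mm

a ≈ 50.4 mm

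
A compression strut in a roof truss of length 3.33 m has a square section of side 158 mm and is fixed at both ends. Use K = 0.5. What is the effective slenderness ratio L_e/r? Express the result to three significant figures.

For a square r = a/√12 = 158/√12 = 45.61 mm
L_e = K·L = 0.5 × 3.33 m = 1.665 m = 1665.0 mm
λ = L_e / r_min = 1665.0 / 45.61 = 36.5

λ ≈ 36.5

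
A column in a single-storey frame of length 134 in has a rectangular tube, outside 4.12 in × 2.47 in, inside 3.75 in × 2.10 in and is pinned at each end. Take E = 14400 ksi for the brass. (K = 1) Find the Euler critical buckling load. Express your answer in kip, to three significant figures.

P_cr ≈ 18.0 kip

Weak-axis I_min = (h_o·b_o³ − h_i·b_i³)/12 with b_o = 2.47, b_i = 2.100 in (shorter outer/inner sides).
I_min = (4.12×2.47³ − 3.750×2.100³)/12 = 2.280 in⁴
Effective length L_e = K·L = 1 × 134 = 134.0 in
P_cr = π²EI / L_e² = π² × 14400×10³ × 2.280 / 134.0² = 1.804×10^4 lb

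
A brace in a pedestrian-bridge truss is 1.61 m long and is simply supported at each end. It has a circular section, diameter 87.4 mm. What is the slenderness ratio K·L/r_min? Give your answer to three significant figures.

For a solid circle r = d/4 = 87.4/4 = 21.85 mm
L_e = K·L = 1 × 1.61 m = 1.610 m = 1610.0 mm
λ = L_e / r_min = 1610.0 / 21.85 = 73.7

λ ≈ 73.7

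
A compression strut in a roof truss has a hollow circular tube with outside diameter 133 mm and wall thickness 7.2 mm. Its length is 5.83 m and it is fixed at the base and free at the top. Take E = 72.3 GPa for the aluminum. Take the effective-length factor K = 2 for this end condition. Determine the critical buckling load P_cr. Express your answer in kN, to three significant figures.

P_cr ≈ 29.6 kN

Inner diameter d_i = 133 − 2×7.2 = 118.6 mm
I = π(d_o⁴ − d_i⁴)/64 = π(133⁴ − 118.6⁴)/64 = 5.647×10^6 mm⁴
I = 5.647×10^6 mm⁴ = 5.647×10^-6 m⁴
Effective length L_e = K·L = 2 × 5.83 = 11.66 m
P_cr = π²EI / L_e² = π² × 72.3×10⁹ × 5.647×10^-6 / 11.66² = 2.964×10^4 N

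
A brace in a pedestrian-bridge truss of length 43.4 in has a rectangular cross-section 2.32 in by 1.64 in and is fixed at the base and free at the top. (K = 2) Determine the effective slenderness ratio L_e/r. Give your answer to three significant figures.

λ ≈ 183

Buckling occurs about the weak axis: I_min = h·b³/12 with b = 1.64 in (the shorter side).
I_min = 2.32×1.64³/12 = 0.8528 in⁴
A = 3.805 in²;  r_min = √(I/A) = √(0.8528/3.805) = 0.4734 in
L_e = K·L = 2 × 43.4 = 86.80 in
λ = L_e / r_min = 86.800 / 0.4734 = 183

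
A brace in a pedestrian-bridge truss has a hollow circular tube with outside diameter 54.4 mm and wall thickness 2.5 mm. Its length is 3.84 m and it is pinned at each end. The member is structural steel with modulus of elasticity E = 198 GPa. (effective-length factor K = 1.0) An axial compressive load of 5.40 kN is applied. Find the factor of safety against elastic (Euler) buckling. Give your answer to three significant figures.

Inner diameter d_i = 54.4 − 2×2.5 = 49.40 mm
I = π(d_o⁴ − d_i⁴)/64 = π(54.4⁴ − 49.40⁴)/64 = 1.376×10^5 mm⁴
I = 1.376×10^5 mm⁴ = 1.376×10^-7 m⁴
Effective length L_e = K·L = 1 × 3.84 = 3.840 m
P_cr = π²EI / L_e² = π² × 198×10⁹ × 1.376×10^-7 / 3.840² = 1.823×10^4 N
Factor of safety n = P_cr / P = 18.231 / 5.40 = 3.38

n ≈ 3.38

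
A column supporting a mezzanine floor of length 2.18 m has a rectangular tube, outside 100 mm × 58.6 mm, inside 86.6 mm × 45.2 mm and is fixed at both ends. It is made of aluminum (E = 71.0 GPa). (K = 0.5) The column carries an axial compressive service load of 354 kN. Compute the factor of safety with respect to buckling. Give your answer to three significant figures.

n ≈ 1.68

Weak-axis I_min = (h_o·b_o³ − h_i·b_i³)/12 with b_o = 58.6, b_i = 45.20 mm (shorter outer/inner sides).
I_min = (100×58.6³ − 86.60×45.20³)/12 = 1.010×10^6 mm⁴
I = 1.010×10^6 mm⁴ = 1.010×10^-6 m⁴
Effective length L_e = K·L = 0.5 × 2.18 = 1.090 m
P_cr = π²EI / L_e² = π² × 71.0×10⁹ × 1.010×10^-6 / 1.090² = 5.960×10^5 N
Factor of safety n = P_cr / P = 595.99 / 354 = 1.68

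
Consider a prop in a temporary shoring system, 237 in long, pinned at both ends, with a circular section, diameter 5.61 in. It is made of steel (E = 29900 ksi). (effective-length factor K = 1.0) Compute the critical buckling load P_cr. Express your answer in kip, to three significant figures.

P_cr ≈ 255 kip

I = πd⁴/64 = π×5.61⁴/64 = 48.62 in⁴
Effective length L_e = K·L = 1 × 237 = 237.0 in
P_cr = π²EI / L_e² = π² × 29900×10³ × 48.62 / 237.0² = 2.554×10^5 lb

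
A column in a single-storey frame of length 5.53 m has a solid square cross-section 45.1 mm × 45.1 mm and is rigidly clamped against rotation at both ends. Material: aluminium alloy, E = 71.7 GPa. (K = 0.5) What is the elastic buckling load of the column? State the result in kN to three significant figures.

P_cr ≈ 31.9 kN

I = a⁴/12 = 45.1⁴/12 = 3.448×10^5 mm⁴
I = 3.448×10^5 mm⁴ = 3.448×10^-7 m⁴
Effective length L_e = K·L = 0.5 × 5.53 = 2.765 m
P_cr = π²EI / L_e² = π² × 71.7×10⁹ × 3.448×10^-7 / 2.765² = 3.191×10^4 N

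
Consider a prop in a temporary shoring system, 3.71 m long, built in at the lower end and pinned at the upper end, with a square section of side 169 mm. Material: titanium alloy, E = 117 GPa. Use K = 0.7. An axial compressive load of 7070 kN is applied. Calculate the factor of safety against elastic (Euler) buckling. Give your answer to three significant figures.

I = a⁴/12 = 169⁴/12 = 6.798×10^7 mm⁴
I = 6.798×10^7 mm⁴ = 6.798×10^-5 m⁴
Effective length L_e = K·L = 0.7 × 3.71 = 2.597 m
P_cr = π²EI / L_e² = π² × 117×10⁹ × 6.798×10^-5 / 2.597² = 1.164×10^7 N
Factor of safety n = P_cr / P = 11639 / 7070 = 1.65

n ≈ 1.65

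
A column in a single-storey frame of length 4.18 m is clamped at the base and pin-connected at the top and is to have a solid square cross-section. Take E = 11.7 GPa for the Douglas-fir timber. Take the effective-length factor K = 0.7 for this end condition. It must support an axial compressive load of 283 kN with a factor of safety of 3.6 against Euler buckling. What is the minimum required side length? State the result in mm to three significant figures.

a ≈ 174 mm

Required P_cr = n·P = 3.6 × 283 = 1019 kN
L_e = K·L = 0.7 × 4.18 = 2.926 m
Required I = P_cr·L_e²/(π²E) = 1.019×10^6 × 2.926² / (π² × 1.17×10^10) = 7.554×10^-5 m⁴
I_req = 7.554×10^7 mm⁴
Solid square: I = a⁴/12  ⇒  a = (12I)^(1/4) = (12×7.554×10^7)^(1/4) = 174 mm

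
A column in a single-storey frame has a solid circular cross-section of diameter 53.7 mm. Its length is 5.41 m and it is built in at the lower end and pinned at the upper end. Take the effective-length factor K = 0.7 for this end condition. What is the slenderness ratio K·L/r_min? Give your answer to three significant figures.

λ ≈ 282

For a solid circle r = d/4 = 53.7/4 = 13.42 mm
L_e = K·L = 0.7 × 5.41 m = 3.787 m = 3787.0 mm
λ = L_e / r_min = 3787.0 / 13.42 = 282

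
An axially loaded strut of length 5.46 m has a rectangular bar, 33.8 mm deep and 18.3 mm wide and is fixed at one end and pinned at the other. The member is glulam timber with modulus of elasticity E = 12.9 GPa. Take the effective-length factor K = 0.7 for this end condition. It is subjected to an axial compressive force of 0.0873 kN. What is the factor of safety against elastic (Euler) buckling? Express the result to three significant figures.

n ≈ 1.72

Buckling occurs about the weak axis: I_min = h·b³/12 with b = 18.3 mm (the shorter side).
I_min = 33.8×18.3³/12 = 1.726×10^4 mm⁴
I = 1.726×10^4 mm⁴ = 1.726×10^-8 m⁴
Effective length L_e = K·L = 0.7 × 5.46 = 3.822 m
P_cr = π²EI / L_e² = π² × 12.9×10⁹ × 1.726×10^-8 / 3.822² = 150.5 N
Factor of safety n = P_cr / P = 0.15045 / 0.0873 = 1.72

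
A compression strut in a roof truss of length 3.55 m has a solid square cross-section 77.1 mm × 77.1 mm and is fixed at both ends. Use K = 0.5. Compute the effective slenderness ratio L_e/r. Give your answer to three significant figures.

For a square r = a/√12 = 77.1/√12 = 22.26 mm
L_e = K·L = 0.5 × 3.55 m = 1.775 m = 1775.0 mm
λ = L_e / r_min = 1775.0 / 22.26 = 79.8

λ ≈ 79.8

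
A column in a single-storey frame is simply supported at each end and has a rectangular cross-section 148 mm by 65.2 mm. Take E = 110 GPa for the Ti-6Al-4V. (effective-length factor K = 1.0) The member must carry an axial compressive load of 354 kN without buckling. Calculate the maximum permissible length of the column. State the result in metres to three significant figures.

L_max ≈ 3.24 m

Buckling occurs about the weak axis: I_min = h·b³/12 with b = 65.2 mm (the shorter side).
I_min = 148×65.2³/12 = 3.418×10^6 mm⁴
I = 3.418×10^-6 m⁴
At the buckling limit P_cr = P = 3.540×10^5 N
From P_cr = π²EI/(K·L)²:  L = (1/K)·√(π²EI/P_cr) = (1/1)·√(π²×1.10×10^11×3.418×10^-6/3.540×10^5)
L = 3.24 m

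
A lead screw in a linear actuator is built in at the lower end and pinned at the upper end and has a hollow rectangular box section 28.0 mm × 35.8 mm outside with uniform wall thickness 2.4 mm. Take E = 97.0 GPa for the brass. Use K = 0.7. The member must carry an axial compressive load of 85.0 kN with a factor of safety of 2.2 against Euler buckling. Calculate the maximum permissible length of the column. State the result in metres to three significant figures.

L_max ≈ 0.589 m

Inner dimensions: h_i = 35.8 − 2×2.4 = 31.00 mm, b_i = 28.0 − 2×2.4 = 23.20 mm
Weak-axis I_min = (h_o·b_o³ − h_i·b_i³)/12 with b_o = 28.0, b_i = 23.20 mm (shorter outer/inner sides).
I_min = (35.8×28.0³ − 31.00×23.20³)/12 = 3.323×10^4 mm⁴
I = 3.323×10^-8 m⁴
Required critical load P_cr = n·P = 2.2 × 85.0 = 187.0 kN = 1.870×10^5 N
From P_cr = π²EI/(K·L)²:  L = (1/K)·√(π²EI/P_cr) = (1/0.7)·√(π²×9.70×10^10×3.323×10^-8/1.870×10^5)
L = 0.589 m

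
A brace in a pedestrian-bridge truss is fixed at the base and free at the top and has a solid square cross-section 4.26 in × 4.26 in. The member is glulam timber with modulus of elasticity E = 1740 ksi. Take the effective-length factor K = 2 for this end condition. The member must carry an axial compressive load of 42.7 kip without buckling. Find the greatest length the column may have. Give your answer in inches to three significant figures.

L_max ≈ 52.5 in

I = a⁴/12 = 4.26⁴/12 = 27.44 in⁴
At the buckling limit P_cr = P = 4.270×10^4 lb
From P_cr = π²EI/(K·L)²:  L = (1/K)·√(π²EI/P_cr) = (1/2)·√(π²×1.74×10^6×27.44/4.270×10^4)
L = 52.5 in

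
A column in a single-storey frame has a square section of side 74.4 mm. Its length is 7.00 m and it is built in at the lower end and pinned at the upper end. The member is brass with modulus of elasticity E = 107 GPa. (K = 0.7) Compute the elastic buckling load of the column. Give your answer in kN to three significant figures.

P_cr ≈ 112 kN

I = a⁴/12 = 74.4⁴/12 = 2.553×10^6 mm⁴
I = 2.553×10^6 mm⁴ = 2.553×10^-6 m⁴
Effective length L_e = K·L = 0.7 × 7.00 = 4.900 m
P_cr = π²EI / L_e² = π² × 107×10⁹ × 2.553×10^-6 / 4.900² = 1.123×10^5 N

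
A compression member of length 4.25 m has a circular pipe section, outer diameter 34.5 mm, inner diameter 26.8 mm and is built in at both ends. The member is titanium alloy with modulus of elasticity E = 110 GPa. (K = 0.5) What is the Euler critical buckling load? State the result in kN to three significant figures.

P_cr ≈ 10.6 kN

d_o = 34.5 mm, d_i = 26.8 mm
I = π(d_o⁴ − d_i⁴)/64 = π(34.5⁴ − 26.80⁴)/64 = 4.422×10^4 mm⁴
I = 4.422×10^4 mm⁴ = 4.422×10^-8 m⁴
Effective length L_e = K·L = 0.5 × 4.25 = 2.125 m
P_cr = π²EI / L_e² = π² × 110×10⁹ × 4.422×10^-8 / 2.125² = 1.063×10^4 N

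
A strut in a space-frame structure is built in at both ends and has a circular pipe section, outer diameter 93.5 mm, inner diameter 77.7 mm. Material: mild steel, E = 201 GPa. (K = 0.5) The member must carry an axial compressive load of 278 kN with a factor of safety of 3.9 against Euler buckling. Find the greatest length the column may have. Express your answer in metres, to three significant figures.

L_max ≈ 3.79 m

d_o = 93.5 mm, d_i = 77.7 mm
I = π(d_o⁴ − d_i⁴)/64 = π(93.5⁴ − 77.70⁴)/64 = 1.962×10^6 mm⁴
I = 1.962×10^-6 m⁴
Required critical load P_cr = n·P = 3.9 × 278 = 1084 kN = 1.084×10^6 N
From P_cr = π²EI/(K·L)²:  L = (1/K)·√(π²EI/P_cr) = (1/0.5)·√(π²×2.01×10^11×1.962×10^-6/1.084×10^6)
L = 3.79 m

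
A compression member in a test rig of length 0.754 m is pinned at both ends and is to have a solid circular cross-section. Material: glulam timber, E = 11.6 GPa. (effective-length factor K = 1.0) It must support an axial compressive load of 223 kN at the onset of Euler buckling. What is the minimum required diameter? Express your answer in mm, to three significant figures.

d ≈ 68.9 mm

L_e = K·L = 1 × 0.754 = 0.7540 m
Required I = P_cr·L_e²/(π²E) = 2.230×10^5 × 0.7540² / (π² × 1.16×10^10) = 1.107×10^-6 m⁴
I_req = 1.107×10^6 mm⁴
Solid circle: I = πd⁴/64  ⇒  d = (64I/π)^(1/4) = (64×1.107×10^6/π)^(1/4) = 68.9 mm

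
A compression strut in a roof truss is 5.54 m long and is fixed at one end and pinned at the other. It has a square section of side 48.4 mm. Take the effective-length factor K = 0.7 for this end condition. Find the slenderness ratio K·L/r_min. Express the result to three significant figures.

λ ≈ 278

I = a⁴/12 = 48.4⁴/12 = 4.573×10^5 mm⁴
A = 2.343×10^3 mm²;  r_min = √(I/A) = √(4.573×10^5/2.343×10^3) = 13.97 mm
L_e = K·L = 0.7 × 5.54 m = 3.878 m = 3878.0 mm
λ = L_e / r_min = 3878.0 / 13.97 = 278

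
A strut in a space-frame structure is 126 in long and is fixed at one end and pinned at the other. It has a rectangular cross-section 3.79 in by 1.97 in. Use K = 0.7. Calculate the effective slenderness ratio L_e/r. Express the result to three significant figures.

λ ≈ 155

Buckling occurs about the weak axis: I_min = h·b³/12 with b = 1.97 in (the shorter side).
I_min = 3.79×1.97³/12 = 2.415 in⁴
A = 7.466 in²;  r_min = √(I/A) = √(2.415/7.466) = 0.5687 in
L_e = K·L = 0.7 × 126 = 88.20 in
λ = L_e / r_min = 88.200 / 0.5687 = 155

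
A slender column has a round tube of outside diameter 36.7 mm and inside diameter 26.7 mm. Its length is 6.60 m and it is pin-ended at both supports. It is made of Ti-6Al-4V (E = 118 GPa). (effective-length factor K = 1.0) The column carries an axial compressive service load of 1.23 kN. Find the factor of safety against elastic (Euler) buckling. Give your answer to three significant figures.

n ≈ 1.39

d_o = 36.7 mm, d_i = 26.7 mm
I = π(d_o⁴ − d_i⁴)/64 = π(36.7⁴ − 26.70⁴)/64 = 6.410×10^4 mm⁴
I = 6.410×10^4 mm⁴ = 6.410×10^-8 m⁴
Effective length L_e = K·L = 1 × 6.60 = 6.600 m
P_cr = π²EI / L_e² = π² × 118×10⁹ × 6.410×10^-8 / 6.600² = 1.714×10^3 N
Factor of safety n = P_cr / P = 1.7139 / 1.23 = 1.39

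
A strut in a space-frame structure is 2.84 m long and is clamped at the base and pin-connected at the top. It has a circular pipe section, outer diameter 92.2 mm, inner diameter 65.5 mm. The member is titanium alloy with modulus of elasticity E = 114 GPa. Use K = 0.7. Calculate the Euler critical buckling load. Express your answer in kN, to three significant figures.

P_cr ≈ 753 kN

d_o = 92.2 mm, d_i = 65.5 mm
I = π(d_o⁴ − d_i⁴)/64 = π(92.2⁴ − 65.50⁴)/64 = 2.644×10^6 mm⁴
I = 2.644×10^6 mm⁴ = 2.644×10^-6 m⁴
Effective length L_e = K·L = 0.7 × 2.84 = 1.988 m
P_cr = π²EI / L_e² = π² × 114×10⁹ × 2.644×10^-6 / 1.988² = 7.526×10^5 N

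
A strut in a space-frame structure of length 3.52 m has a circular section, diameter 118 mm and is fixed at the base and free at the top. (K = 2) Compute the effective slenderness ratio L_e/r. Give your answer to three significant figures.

For a solid circle r = d/4 = 118/4 = 29.50 mm
L_e = K·L = 2 × 3.52 m = 7.040 m = 7040.0 mm
λ = L_e / r_min = 7040.0 / 29.50 = 239

λ ≈ 239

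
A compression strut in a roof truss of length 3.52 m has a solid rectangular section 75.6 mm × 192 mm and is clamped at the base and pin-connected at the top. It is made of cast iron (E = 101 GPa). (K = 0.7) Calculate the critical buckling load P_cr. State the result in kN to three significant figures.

Buckling occurs about the weak axis: I_min = h·b³/12 with b = 75.6 mm (the shorter side).
I_min = 192×75.6³/12 = 6.913×10^6 mm⁴
I = 6.913×10^6 mm⁴ = 6.913×10^-6 m⁴
Effective length L_e = K·L = 0.7 × 3.52 = 2.464 m
P_cr = π²EI / L_e² = π² × 101×10⁹ × 6.913×10^-6 / 2.464² = 1.135×10^6 N

P_cr ≈ 1140 kN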